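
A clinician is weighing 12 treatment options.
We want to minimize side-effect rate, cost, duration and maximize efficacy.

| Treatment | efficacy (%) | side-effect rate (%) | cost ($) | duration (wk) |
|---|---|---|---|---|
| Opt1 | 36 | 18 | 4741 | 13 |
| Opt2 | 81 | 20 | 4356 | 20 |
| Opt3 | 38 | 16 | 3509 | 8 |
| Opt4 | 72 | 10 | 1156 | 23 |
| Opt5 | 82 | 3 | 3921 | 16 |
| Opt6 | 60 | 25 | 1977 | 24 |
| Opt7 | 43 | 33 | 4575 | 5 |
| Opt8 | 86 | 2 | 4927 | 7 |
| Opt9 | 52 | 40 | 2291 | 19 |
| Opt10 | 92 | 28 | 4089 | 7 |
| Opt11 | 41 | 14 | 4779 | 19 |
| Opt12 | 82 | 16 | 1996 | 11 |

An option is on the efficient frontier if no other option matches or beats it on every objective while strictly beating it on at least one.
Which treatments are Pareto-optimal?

Opt3, Opt4, Opt5, Opt7, Opt8, Opt10, Opt12

Opt1: dominated by Opt3 (efficacy 38≥36, side-effect rate 16≤18, cost 3509≤4741, duration 8≤13).
Opt2: dominated by Opt5 (efficacy 82≥81, side-effect rate 3≤20, cost 3921≤4356, duration 16≤20).
Opt3: not dominated.
Opt4: not dominated (best cost).
Opt5: not dominated.
Opt6: dominated by Opt4 (efficacy 72≥60, side-effect rate 10≤25, cost 1156≤1977, duration 23≤24).
Opt7: not dominated (best duration).
Opt8: not dominated (best side-effect rate).
Opt9: dominated by Opt12 (efficacy 82≥52, side-effect rate 16≤40, cost 1996≤2291, duration 11≤19).
Opt10: not dominated (best efficacy).
Opt11: dominated by Opt5 (efficacy 82≥41, side-effect rate 3≤14, cost 3921≤4779, duration 16≤19).
Opt12: not dominated.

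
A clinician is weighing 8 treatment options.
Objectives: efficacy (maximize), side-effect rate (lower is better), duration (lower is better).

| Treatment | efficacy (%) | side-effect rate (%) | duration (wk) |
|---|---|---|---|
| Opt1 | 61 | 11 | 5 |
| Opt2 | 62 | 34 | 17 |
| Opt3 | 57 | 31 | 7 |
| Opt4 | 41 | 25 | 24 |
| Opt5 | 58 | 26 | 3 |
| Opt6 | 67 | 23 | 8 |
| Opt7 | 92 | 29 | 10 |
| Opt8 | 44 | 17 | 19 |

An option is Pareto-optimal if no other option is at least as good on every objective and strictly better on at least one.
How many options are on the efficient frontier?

Opt1: not dominated (best side-effect rate).
Opt2: dominated by Opt6 (efficacy 67≥62, side-effect rate 23≤34, duration 8≤17).
Opt3: dominated by Opt1 (efficacy 61≥57, side-effect rate 11≤31, duration 5≤7).
Opt4: dominated by Opt1 (efficacy 61≥41, side-effect rate 11≤25, duration 5≤24).
Opt5: not dominated (best duration).
Opt6: not dominated.
Opt7: not dominated (best efficacy).
Opt8: dominated by Opt1 (efficacy 61≥44, side-effect rate 11≤17, duration 5≤19).
Pareto-optimal: Opt1, Opt5, Opt6, Opt7 → 4.

4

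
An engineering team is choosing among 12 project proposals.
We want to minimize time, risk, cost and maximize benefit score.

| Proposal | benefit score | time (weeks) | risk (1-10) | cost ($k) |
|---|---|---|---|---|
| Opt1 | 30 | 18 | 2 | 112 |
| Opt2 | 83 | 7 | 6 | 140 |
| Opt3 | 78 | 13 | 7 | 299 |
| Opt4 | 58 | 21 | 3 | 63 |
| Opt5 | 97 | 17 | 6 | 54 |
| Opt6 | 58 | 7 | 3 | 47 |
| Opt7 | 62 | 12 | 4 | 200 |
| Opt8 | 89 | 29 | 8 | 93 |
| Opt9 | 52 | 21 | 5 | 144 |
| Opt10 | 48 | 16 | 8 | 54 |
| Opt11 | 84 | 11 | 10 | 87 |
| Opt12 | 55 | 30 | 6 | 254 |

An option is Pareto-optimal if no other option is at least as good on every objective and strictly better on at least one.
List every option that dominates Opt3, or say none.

Opt2: benefit score 83≥78, time 7≤13, risk 6≤7, cost 140≤299 — dominates Opt3.
Others (Opt1, Opt4, Opt5, Opt6, Opt7, Opt8, Opt9, Opt10, Opt11, Opt12) are each worse than Opt3 on at least one objective.

Opt2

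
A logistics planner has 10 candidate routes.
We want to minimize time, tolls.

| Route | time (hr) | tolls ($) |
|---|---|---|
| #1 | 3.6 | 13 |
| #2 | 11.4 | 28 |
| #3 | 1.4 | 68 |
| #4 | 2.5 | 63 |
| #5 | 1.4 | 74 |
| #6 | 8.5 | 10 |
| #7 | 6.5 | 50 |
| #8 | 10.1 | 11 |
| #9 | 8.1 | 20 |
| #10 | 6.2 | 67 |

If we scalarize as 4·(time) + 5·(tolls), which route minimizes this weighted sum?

#1: 4·3.6 + 5·13 = 79.4
#2: 4·11.4 + 5·28 = 185.6
#3: 4·1.4 + 5·68 = 345.6
#4: 4·2.5 + 5·63 = 325.0
#5: 4·1.4 + 5·74 = 375.6
#6: 4·8.5 + 5·10 = 84.0
#7: 4·6.5 + 5·50 = 276.0
#8: 4·10.1 + 5·11 = 95.4
#9: 4·8.1 + 5·20 = 132.4
#10: 4·6.2 + 5·67 = 359.8
Lowest: #1 at 79.4.

#1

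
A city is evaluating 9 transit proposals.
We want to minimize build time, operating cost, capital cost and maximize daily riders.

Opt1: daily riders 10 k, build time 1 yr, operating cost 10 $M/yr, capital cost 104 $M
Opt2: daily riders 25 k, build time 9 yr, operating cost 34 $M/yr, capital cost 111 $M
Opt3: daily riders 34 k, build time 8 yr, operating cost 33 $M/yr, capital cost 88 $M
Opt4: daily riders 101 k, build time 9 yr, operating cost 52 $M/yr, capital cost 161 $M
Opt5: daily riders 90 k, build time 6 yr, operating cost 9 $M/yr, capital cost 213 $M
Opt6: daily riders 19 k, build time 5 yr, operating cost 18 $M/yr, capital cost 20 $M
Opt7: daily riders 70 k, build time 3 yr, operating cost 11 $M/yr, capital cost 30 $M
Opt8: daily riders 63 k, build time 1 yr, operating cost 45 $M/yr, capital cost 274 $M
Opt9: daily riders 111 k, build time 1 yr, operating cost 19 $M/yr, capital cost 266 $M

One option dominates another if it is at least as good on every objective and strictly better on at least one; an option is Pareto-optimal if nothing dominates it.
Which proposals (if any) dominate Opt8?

Opt9: daily riders 111≥63, build time 1≤1, operating cost 19≤45, capital cost 266≤274 — dominates Opt8.
Others (Opt1, Opt2, Opt3, Opt4, Opt5, Opt6, Opt7) are each worse than Opt8 on at least one objective.

Opt9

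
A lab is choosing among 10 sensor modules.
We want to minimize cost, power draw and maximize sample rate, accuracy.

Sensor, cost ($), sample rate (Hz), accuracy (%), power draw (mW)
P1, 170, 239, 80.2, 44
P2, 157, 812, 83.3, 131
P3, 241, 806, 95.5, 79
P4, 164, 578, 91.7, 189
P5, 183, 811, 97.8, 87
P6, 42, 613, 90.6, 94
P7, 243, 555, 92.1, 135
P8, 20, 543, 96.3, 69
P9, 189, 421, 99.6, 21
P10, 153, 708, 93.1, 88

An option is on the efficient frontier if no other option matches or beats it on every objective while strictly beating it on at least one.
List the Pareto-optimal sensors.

P1, P2, P3, P5, P6, P8, P9, P10

P1: not dominated.
P2: not dominated (best sample rate).
P3: not dominated.
P4: dominated by P10 (cost 153≤164, sample rate 708≥578, accuracy 93.1≥91.7, power draw 88≤189).
P5: not dominated.
P6: not dominated.
P7: dominated by P3 (cost 241≤243, sample rate 806≥555, accuracy 95.5≥92.1, power draw 79≤135).
P8: not dominated (best cost).
P9: not dominated (best accuracy).
P10: not dominated.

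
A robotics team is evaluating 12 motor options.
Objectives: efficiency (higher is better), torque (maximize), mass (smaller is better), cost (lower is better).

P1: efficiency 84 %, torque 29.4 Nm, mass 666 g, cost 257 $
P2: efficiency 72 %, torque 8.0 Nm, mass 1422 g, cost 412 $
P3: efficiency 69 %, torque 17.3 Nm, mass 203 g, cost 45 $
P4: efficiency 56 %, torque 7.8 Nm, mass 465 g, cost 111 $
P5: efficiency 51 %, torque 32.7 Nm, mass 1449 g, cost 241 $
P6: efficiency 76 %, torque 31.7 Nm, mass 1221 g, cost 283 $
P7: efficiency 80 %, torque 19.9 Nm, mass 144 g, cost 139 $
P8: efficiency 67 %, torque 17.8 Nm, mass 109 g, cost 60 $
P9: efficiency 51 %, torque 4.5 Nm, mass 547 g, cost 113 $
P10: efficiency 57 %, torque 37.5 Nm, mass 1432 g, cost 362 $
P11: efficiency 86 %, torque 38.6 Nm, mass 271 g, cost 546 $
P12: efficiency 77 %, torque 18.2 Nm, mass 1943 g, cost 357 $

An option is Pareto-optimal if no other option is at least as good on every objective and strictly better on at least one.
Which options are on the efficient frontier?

P1: not dominated.
P2: dominated by P1 (efficiency 84≥72, torque 29.4≥8.0, mass 666≤1422, cost 257≤412).
P3: not dominated (best cost).
P4: dominated by P3 (efficiency 69≥56, torque 17.3≥7.8, mass 203≤465, cost 45≤111).
P5: not dominated.
P6: not dominated.
P7: not dominated.
P8: not dominated (best mass).
P9: dominated by P3 (efficiency 69≥51, torque 17.3≥4.5, mass 203≤547, cost 45≤113).
P10: not dominated.
P11: not dominated (best efficiency).
P12: dominated by P1 (efficiency 84≥77, torque 29.4≥18.2, mass 666≤1943, cost 257≤357).

P1, P3, P5, P6, P7, P8, P10, P11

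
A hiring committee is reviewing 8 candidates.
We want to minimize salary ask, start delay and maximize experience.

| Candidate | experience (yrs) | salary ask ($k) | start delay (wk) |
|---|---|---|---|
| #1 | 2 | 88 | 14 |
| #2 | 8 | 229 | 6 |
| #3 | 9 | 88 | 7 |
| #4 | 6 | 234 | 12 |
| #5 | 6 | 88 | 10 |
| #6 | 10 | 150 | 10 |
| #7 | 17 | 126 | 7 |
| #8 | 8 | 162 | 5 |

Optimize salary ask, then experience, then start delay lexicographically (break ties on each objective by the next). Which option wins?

First minimize salary ask: best is 88, kept {#1, #3, #5}.
Then maximize experience: best is 9, kept {#3}.

#3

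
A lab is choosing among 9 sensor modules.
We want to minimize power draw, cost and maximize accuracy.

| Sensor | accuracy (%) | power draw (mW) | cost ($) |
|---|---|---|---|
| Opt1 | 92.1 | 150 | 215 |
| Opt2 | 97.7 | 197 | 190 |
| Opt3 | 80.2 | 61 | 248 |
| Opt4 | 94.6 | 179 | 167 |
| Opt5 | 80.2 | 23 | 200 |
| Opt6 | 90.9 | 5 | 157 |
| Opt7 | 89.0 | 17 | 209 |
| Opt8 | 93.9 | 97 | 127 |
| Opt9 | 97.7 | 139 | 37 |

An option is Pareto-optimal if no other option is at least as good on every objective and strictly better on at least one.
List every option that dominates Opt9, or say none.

Opt1: worse on accuracy (92.1 vs 97.7).
Opt2: worse on power draw (197 vs 139).
Opt3: worse on accuracy (80.2 vs 97.7).
Opt4: worse on accuracy (94.6 vs 97.7).
Opt5: worse on accuracy (80.2 vs 97.7).
Opt6: worse on accuracy (90.9 vs 97.7).
Opt7: worse on accuracy (89.0 vs 97.7).
Opt8: worse on accuracy (93.9 vs 97.7).
No option dominates Opt9.

none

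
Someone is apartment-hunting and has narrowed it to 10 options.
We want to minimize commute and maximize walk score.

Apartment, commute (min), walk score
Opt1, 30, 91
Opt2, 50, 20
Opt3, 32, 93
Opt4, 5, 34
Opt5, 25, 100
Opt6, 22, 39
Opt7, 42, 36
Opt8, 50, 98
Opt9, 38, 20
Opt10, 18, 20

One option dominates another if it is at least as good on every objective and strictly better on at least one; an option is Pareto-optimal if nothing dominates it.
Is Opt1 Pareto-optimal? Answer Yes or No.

Opt5 vs Opt1: commute 25≤30, walk score 100≥91 — Opt5 is at least as good on every objective and strictly better on at least one, so Opt5 dominates Opt1.

No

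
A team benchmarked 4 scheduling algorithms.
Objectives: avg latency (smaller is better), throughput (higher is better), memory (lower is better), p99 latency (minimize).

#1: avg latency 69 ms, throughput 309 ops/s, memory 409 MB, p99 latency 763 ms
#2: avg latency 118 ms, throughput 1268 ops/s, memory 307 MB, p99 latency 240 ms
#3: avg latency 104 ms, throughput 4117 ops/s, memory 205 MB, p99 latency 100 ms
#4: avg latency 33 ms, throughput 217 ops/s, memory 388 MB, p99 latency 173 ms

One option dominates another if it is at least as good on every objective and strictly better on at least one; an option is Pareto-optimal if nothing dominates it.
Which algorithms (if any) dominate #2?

#3: avg latency 104≤118, throughput 4117≥1268, memory 205≤307, p99 latency 100≤240 — dominates #2.
Others (#1, #4) are each worse than #2 on at least one objective.

#3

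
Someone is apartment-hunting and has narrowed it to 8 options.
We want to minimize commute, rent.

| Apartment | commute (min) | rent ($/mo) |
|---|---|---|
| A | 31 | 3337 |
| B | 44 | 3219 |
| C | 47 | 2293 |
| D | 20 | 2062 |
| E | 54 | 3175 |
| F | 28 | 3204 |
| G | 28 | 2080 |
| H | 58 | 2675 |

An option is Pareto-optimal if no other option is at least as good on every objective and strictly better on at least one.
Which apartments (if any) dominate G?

D: commute 20≤28, rent 2062≤2080 — dominates G.
Others (A, B, C, E, F, H) are each worse than G on at least one objective.

D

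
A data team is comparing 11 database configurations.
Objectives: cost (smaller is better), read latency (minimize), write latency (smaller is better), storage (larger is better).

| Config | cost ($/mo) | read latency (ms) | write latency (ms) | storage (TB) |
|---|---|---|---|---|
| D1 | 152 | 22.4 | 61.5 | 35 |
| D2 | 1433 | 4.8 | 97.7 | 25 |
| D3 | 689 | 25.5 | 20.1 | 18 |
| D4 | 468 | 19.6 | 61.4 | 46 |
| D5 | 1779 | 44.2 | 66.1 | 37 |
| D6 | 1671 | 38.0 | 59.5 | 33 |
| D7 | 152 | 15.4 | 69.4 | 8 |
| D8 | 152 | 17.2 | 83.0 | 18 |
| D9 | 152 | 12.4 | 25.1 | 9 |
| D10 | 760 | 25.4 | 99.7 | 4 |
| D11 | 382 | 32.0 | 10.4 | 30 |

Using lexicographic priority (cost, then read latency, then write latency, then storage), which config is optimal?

D9

First minimize cost: best is 152, kept {D1, D7, D8, D9}.
Then minimize read latency: best is 12.4, kept {D9}.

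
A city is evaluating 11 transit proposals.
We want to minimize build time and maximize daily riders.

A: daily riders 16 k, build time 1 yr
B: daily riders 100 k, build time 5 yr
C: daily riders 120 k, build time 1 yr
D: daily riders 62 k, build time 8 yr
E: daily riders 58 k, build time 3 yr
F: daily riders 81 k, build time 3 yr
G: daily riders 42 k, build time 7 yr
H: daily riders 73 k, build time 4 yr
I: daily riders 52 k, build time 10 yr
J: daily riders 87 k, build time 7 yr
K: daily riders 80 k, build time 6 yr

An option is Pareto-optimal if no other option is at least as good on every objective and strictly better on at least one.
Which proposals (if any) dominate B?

C

C: daily riders 120≥100, build time 1≤5 — dominates B.
Others (A, D, E, F, G, H, I, J, K) are each worse than B on at least one objective.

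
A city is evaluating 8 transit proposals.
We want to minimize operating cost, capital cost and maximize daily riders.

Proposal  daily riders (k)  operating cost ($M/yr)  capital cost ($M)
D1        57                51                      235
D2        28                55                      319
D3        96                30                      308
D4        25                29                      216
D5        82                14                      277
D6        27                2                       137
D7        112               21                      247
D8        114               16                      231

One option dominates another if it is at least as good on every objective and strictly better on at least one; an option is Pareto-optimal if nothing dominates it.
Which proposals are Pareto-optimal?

D1: dominated by D8 (daily riders 114≥57, operating cost 16≤51, capital cost 231≤235).
D2: dominated by D1 (daily riders 57≥28, operating cost 51≤55, capital cost 235≤319).
D3: dominated by D7 (daily riders 112≥96, operating cost 21≤30, capital cost 247≤308).
D4: dominated by D6 (daily riders 27≥25, operating cost 2≤29, capital cost 137≤216).
D5: not dominated.
D6: not dominated (best operating cost).
D7: dominated by D8 (daily riders 114≥112, operating cost 16≤21, capital cost 231≤247).
D8: not dominated (best daily riders).

D5, D6, D8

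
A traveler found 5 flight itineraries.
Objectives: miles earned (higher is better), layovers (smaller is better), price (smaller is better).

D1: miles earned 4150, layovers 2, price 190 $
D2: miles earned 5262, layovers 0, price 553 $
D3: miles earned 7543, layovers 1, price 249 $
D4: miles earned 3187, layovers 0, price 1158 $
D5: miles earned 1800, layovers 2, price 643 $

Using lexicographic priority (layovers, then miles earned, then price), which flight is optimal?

First minimize layovers: best is 0, kept {D2, D4}.
Then maximize miles earned: best is 5262, kept {D2}.

D2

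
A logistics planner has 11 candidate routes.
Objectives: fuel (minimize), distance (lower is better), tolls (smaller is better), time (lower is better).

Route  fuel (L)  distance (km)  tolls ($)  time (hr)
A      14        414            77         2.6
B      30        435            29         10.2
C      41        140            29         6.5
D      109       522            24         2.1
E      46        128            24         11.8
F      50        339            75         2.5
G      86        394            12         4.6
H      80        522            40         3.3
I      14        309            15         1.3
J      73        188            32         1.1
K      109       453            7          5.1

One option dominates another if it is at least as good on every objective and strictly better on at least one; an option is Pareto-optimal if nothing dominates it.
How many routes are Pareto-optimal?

6

A: dominated by I (fuel 14≤14, distance 309≤414, tolls 15≤77, time 1.3≤2.6).
B: dominated by I (fuel 14≤30, distance 309≤435, tolls 15≤29, time 1.3≤10.2).
C: not dominated.
D: dominated by I (fuel 14≤109, distance 309≤522, tolls 15≤24, time 1.3≤2.1).
E: not dominated (best distance).
F: dominated by I (fuel 14≤50, distance 309≤339, tolls 15≤75, time 1.3≤2.5).
G: not dominated.
H: dominated by I (fuel 14≤80, distance 309≤522, tolls 15≤40, time 1.3≤3.3).
I: not dominated.
J: not dominated (best time).
K: not dominated (best tolls).
Pareto-optimal: C, E, G, I, J, K → 6.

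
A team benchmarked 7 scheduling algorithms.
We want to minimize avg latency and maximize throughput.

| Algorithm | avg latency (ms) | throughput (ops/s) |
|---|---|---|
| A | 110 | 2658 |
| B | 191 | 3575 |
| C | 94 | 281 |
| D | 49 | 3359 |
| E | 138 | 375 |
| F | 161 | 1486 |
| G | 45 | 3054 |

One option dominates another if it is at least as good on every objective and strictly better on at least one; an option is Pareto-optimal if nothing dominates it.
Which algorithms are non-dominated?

B, D, G

A: dominated by D (avg latency 49≤110, throughput 3359≥2658).
B: not dominated (best throughput).
C: dominated by D (avg latency 49≤94, throughput 3359≥281).
D: not dominated.
E: dominated by A (avg latency 110≤138, throughput 2658≥375).
F: dominated by A (avg latency 110≤161, throughput 2658≥1486).
G: not dominated (best avg latency).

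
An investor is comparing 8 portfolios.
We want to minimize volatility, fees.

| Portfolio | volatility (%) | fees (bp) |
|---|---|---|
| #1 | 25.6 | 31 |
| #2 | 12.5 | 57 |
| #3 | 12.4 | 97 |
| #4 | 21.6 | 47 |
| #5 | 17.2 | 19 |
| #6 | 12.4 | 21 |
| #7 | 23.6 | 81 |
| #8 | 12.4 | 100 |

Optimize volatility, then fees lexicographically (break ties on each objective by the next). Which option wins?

#6

First minimize volatility: best is 12.4, kept {#3, #6, #8}.
Then minimize fees: best is 21, kept {#6}.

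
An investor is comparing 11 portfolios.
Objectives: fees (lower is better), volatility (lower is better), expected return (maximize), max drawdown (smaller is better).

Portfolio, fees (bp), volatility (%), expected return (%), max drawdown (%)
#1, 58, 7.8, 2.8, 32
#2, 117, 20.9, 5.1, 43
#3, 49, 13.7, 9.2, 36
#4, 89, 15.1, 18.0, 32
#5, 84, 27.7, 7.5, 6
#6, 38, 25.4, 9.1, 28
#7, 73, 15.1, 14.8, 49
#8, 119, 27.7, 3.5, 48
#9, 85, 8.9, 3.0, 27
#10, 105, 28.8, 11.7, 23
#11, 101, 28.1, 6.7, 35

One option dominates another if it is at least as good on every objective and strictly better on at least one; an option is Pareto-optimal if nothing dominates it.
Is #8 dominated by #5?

#5 vs #8: fees 84≤119, volatility 27.7≤27.7, expected return 7.5≥3.5, max drawdown 6≤48 — #5 is at least as good on every objective with at least one strict improvement.

Yes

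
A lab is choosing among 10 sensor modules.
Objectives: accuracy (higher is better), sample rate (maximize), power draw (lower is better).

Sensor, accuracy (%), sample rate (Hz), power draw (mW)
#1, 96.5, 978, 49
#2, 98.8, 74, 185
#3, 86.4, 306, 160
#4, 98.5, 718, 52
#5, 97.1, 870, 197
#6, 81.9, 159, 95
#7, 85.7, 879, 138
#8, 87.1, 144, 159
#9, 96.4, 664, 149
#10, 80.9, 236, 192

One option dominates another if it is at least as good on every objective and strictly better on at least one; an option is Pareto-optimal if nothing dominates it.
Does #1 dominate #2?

No

#1 vs #2: #1 is worse on accuracy (96.5 vs 98.8), so it does not dominate #2.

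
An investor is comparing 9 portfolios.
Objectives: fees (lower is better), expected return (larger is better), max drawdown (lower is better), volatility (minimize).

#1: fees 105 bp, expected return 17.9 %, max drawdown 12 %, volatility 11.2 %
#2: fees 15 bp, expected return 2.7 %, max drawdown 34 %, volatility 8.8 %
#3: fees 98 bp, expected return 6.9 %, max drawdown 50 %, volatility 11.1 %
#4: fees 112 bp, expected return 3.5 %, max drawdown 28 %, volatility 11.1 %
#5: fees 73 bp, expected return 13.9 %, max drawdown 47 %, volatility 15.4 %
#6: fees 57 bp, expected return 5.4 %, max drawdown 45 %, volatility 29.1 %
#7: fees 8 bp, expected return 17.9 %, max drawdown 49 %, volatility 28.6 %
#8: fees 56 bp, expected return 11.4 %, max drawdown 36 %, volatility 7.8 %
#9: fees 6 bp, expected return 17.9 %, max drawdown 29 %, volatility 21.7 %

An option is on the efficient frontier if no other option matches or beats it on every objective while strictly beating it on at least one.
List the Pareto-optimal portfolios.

#1: not dominated (best max drawdown).
#2: not dominated.
#3: dominated by #8 (fees 56≤98, expected return 11.4≥6.9, max drawdown 36≤50, volatility 7.8≤11.1).
#4: not dominated.
#5: not dominated.
#6: dominated by #8 (fees 56≤57, expected return 11.4≥5.4, max drawdown 36≤45, volatility 7.8≤29.1).
#7: dominated by #9 (fees 6≤8, expected return 17.9≥17.9, max drawdown 29≤49, volatility 21.7≤28.6).
#8: not dominated (best volatility).
#9: not dominated (best fees).

#1, #2, #4, #5, #8, #9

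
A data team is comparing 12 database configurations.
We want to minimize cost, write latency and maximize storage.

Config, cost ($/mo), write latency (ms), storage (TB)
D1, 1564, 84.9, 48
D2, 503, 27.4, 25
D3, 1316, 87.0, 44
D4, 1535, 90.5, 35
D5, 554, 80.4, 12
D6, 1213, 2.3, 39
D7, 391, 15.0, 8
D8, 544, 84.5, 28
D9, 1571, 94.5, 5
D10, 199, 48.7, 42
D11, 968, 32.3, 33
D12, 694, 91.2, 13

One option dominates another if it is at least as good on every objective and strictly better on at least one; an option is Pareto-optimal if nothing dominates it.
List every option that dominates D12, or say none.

D2: cost 503≤694, write latency 27.4≤91.2, storage 25≥13 — dominates D12.
D8: cost 544≤694, write latency 84.5≤91.2, storage 28≥13 — dominates D12.
D10: cost 199≤694, write latency 48.7≤91.2, storage 42≥13 — dominates D12.
Others (D1, D3, D4, D5, D6, D7, D9, D11) are each worse than D12 on at least one objective.

D2, D8, D10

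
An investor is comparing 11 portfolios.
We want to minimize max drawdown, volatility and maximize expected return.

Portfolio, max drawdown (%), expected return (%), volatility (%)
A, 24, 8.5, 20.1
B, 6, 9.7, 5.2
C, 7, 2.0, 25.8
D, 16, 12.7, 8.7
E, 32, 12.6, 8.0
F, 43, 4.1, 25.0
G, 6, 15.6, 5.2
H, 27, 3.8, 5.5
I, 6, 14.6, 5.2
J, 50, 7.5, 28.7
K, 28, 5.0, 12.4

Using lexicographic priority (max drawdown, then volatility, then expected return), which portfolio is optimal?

G

First minimize max drawdown: best is 6, kept {B, G, I}.
Then minimize volatility: best is 5.2, kept {B, G, I}.
Then maximize expected return: best is 15.6, kept {G}.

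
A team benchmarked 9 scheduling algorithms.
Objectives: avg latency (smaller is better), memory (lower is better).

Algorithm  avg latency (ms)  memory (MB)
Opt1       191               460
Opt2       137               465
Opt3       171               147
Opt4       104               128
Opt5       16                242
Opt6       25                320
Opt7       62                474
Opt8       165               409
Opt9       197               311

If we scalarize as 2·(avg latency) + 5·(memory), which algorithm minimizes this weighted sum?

Opt1: 2·191 + 5·460 = 2682
Opt2: 2·137 + 5·465 = 2599
Opt3: 2·171 + 5·147 = 1077
Opt4: 2·104 + 5·128 = 848
Opt5: 2·16 + 5·242 = 1242
Opt6: 2·25 + 5·320 = 1650
Opt7: 2·62 + 5·474 = 2494
Opt8: 2·165 + 5·409 = 2375
Opt9: 2·197 + 5·311 = 1949
Lowest: Opt4 at 848.

Opt4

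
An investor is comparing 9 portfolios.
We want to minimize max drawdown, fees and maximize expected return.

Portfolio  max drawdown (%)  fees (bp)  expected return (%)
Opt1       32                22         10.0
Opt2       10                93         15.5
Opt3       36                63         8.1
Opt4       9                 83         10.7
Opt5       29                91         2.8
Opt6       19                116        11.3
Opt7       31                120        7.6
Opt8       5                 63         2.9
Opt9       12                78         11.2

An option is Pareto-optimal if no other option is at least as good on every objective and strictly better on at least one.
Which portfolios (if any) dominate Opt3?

Opt1: max drawdown 32≤36, fees 22≤63, expected return 10.0≥8.1 — dominates Opt3.
Others (Opt2, Opt4, Opt5, Opt6, Opt7, Opt8, Opt9) are each worse than Opt3 on at least one objective.

Opt1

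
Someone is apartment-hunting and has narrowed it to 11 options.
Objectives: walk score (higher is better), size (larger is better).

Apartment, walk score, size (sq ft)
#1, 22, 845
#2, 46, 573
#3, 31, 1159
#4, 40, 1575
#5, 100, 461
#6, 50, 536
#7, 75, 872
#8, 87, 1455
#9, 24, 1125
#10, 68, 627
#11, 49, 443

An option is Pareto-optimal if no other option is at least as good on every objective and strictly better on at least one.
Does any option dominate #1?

#3 vs #1: walk score 31≥22, size 1159≥845 — #3 is at least as good on every objective and strictly better on at least one, so #3 dominates #1.

Yes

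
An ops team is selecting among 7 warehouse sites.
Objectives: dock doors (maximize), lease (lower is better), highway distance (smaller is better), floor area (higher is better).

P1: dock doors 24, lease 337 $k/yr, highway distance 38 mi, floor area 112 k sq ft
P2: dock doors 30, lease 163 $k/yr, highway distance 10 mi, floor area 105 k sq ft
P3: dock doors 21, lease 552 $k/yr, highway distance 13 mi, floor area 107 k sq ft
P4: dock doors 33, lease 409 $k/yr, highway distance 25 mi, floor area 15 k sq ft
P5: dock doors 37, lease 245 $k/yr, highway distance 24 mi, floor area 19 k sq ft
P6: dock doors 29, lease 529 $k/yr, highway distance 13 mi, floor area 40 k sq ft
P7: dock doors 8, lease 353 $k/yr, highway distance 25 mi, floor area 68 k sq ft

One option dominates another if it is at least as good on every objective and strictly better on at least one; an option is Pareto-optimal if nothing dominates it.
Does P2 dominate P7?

Yes

P2 vs P7: dock doors 30≥8, lease 163≤353, highway distance 10≤25, floor area 105≥68 — P2 is at least as good on every objective with at least one strict improvement.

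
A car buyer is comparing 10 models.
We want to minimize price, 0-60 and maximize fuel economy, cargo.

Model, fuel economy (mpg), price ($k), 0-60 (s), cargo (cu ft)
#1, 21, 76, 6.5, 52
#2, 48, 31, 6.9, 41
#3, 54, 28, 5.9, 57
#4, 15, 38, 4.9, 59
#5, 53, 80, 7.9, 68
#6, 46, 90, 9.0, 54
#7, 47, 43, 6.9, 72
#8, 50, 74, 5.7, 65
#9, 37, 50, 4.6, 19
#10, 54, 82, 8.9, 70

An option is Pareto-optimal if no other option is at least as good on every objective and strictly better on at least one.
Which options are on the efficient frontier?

#3, #4, #5, #7, #8, #9, #10

#1: dominated by #3 (fuel economy 54≥21, price 28≤76, 0-60 5.9≤6.5, cargo 57≥52).
#2: dominated by #3 (fuel economy 54≥48, price 28≤31, 0-60 5.9≤6.9, cargo 57≥41).
#3: not dominated (best price).
#4: not dominated.
#5: not dominated.
#6: dominated by #3 (fuel economy 54≥46, price 28≤90, 0-60 5.9≤9.0, cargo 57≥54).
#7: not dominated (best cargo).
#8: not dominated.
#9: not dominated (best 0-60).
#10: not dominated.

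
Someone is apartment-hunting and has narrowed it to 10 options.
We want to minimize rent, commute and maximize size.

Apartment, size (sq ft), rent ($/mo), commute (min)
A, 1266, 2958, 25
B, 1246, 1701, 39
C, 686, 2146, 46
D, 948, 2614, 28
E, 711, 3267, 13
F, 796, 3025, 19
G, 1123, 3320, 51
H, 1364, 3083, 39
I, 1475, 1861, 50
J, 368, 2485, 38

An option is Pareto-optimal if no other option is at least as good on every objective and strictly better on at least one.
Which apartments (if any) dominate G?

A: size 1266≥1123, rent 2958≤3320, commute 25≤51 — dominates G.
B: size 1246≥1123, rent 1701≤3320, commute 39≤51 — dominates G.
H: size 1364≥1123, rent 3083≤3320, commute 39≤51 — dominates G.
I: size 1475≥1123, rent 1861≤3320, commute 50≤51 — dominates G.
Others (C, D, E, F, J) are each worse than G on at least one objective.

A, B, H, I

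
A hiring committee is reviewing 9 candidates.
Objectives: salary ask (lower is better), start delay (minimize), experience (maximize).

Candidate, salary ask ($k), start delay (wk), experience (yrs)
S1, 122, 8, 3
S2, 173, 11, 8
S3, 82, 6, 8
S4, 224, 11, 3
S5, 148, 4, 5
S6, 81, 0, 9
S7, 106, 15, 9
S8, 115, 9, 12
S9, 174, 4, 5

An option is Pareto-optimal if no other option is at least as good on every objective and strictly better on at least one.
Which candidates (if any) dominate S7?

S6

S6: salary ask 81≤106, start delay 0≤15, experience 9≥9 — dominates S7.
Others (S1, S2, S3, S4, S5, S8, S9) are each worse than S7 on at least one objective.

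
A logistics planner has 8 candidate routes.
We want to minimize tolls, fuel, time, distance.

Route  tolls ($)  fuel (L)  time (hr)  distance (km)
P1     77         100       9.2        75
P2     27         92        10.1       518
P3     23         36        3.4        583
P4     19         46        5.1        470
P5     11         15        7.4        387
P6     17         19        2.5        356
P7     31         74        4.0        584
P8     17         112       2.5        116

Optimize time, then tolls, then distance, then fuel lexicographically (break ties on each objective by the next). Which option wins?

P8

First minimize time: best is 2.5, kept {P6, P8}.
Then minimize tolls: best is 17, kept {P6, P8}.
Then minimize distance: best is 116, kept {P8}.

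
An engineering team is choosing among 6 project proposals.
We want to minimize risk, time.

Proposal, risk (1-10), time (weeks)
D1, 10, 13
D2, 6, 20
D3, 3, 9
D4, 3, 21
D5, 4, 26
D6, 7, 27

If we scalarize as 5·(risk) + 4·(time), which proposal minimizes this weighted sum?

D1: 5·10 + 4·13 = 102
D2: 5·6 + 4·20 = 110
D3: 5·3 + 4·9 = 51
D4: 5·3 + 4·21 = 99
D5: 5·4 + 4·26 = 124
D6: 5·7 + 4·27 = 143
Lowest: D3 at 51.

D3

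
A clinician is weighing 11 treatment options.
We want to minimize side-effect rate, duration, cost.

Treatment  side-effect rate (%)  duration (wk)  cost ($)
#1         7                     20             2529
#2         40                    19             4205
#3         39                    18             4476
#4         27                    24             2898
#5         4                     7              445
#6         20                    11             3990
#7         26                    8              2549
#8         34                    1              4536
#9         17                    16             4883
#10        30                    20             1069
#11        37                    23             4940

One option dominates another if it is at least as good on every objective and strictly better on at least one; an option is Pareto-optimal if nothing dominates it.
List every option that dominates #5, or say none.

#1: worse on side-effect rate (7 vs 4).
#2: worse on side-effect rate (40 vs 4).
#3: worse on side-effect rate (39 vs 4).
#4: worse on side-effect rate (27 vs 4).
#6: worse on side-effect rate (20 vs 4).
#7: worse on side-effect rate (26 vs 4).
#8: worse on side-effect rate (34 vs 4).
#9: worse on side-effect rate (17 vs 4).
#10: worse on side-effect rate (30 vs 4).
#11: worse on side-effect rate (37 vs 4).
No option dominates #5.

none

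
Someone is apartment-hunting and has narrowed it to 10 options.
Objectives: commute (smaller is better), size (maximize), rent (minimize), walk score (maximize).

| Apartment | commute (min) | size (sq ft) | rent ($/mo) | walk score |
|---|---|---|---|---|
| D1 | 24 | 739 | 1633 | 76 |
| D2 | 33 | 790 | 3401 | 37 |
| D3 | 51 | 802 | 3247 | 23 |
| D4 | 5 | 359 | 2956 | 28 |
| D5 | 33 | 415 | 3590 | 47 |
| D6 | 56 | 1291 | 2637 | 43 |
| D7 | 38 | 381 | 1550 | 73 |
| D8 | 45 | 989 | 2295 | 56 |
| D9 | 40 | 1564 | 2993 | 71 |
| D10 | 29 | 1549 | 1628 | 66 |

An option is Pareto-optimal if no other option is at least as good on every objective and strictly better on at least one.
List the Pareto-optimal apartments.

D1, D4, D7, D9, D10

D1: not dominated (best walk score).
D2: dominated by D10 (commute 29≤33, size 1549≥790, rent 1628≤3401, walk score 66≥37).
D3: dominated by D8 (commute 45≤51, size 989≥802, rent 2295≤3247, walk score 56≥23).
D4: not dominated (best commute).
D5: dominated by D1 (commute 24≤33, size 739≥415, rent 1633≤3590, walk score 76≥47).
D6: dominated by D10 (commute 29≤56, size 1549≥1291, rent 1628≤2637, walk score 66≥43).
D7: not dominated (best rent).
D8: dominated by D10 (commute 29≤45, size 1549≥989, rent 1628≤2295, walk score 66≥56).
D9: not dominated (best size).
D10: not dominated.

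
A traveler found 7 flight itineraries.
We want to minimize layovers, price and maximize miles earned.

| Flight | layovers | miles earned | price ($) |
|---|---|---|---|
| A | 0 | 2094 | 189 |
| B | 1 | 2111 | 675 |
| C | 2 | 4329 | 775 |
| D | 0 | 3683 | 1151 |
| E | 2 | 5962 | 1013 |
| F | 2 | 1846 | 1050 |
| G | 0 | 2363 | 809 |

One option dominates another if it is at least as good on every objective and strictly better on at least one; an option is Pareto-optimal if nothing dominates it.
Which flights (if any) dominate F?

A, B, C, E, G

A: layovers 0≤2, miles earned 2094≥1846, price 189≤1050 — dominates F.
B: layovers 1≤2, miles earned 2111≥1846, price 675≤1050 — dominates F.
C: layovers 2≤2, miles earned 4329≥1846, price 775≤1050 — dominates F.
E: layovers 2≤2, miles earned 5962≥1846, price 1013≤1050 — dominates F.
G: layovers 0≤2, miles earned 2363≥1846, price 809≤1050 — dominates F.
Others (D) are each worse than F on at least one objective.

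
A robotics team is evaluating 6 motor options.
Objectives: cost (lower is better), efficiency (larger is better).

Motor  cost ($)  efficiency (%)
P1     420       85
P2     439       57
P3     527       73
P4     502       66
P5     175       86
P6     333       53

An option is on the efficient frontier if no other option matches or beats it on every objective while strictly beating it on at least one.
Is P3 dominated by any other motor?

Yes

P1 vs P3: cost 420≤527, efficiency 85≥73 — P1 is at least as good on every objective and strictly better on at least one, so P1 dominates P3.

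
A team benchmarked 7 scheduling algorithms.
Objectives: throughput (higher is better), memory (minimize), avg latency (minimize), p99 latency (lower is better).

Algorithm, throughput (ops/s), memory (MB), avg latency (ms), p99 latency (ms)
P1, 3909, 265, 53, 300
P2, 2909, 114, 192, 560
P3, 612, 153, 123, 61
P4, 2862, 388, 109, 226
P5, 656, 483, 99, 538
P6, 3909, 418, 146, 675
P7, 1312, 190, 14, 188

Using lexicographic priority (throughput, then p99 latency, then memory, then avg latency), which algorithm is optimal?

First maximize throughput: best is 3909, kept {P1, P6}.
Then minimize p99 latency: best is 300, kept {P1}.

P1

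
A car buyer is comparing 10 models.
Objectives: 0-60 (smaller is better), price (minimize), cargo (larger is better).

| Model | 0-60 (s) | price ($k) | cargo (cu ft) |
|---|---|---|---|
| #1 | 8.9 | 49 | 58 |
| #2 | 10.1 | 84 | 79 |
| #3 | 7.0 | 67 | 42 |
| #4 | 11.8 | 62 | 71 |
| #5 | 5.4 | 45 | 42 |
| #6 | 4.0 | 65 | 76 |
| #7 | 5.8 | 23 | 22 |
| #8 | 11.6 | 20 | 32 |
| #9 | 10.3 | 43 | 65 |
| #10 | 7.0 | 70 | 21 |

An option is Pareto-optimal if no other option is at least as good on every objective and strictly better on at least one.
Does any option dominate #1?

No

#2: worse on 0-60 (10.1 vs 8.9).
#3: worse on price (67 vs 49).
#4: worse on 0-60 (11.8 vs 8.9).
#5: worse on cargo (42 vs 58).
#6: worse on price (65 vs 49).
#7: worse on cargo (22 vs 58).
#8: worse on 0-60 (11.6 vs 8.9).
#9: worse on 0-60 (10.3 vs 8.9).
#10: worse on price (70 vs 49).
No option is at least as good as #1 on every objective and strictly better on one.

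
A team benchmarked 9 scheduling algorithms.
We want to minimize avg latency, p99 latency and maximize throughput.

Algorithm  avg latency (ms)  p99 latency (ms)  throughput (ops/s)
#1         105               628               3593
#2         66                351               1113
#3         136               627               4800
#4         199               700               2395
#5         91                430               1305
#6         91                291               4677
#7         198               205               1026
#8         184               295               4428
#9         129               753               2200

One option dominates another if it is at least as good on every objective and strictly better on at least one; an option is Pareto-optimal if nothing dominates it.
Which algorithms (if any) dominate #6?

none

#1: worse on avg latency (105 vs 91).
#2: worse on p99 latency (351 vs 291).
#3: worse on avg latency (136 vs 91).
#4: worse on avg latency (199 vs 91).
#5: worse on p99 latency (430 vs 291).
#7: worse on avg latency (198 vs 91).
#8: worse on avg latency (184 vs 91).
#9: worse on avg latency (129 vs 91).
No option dominates #6.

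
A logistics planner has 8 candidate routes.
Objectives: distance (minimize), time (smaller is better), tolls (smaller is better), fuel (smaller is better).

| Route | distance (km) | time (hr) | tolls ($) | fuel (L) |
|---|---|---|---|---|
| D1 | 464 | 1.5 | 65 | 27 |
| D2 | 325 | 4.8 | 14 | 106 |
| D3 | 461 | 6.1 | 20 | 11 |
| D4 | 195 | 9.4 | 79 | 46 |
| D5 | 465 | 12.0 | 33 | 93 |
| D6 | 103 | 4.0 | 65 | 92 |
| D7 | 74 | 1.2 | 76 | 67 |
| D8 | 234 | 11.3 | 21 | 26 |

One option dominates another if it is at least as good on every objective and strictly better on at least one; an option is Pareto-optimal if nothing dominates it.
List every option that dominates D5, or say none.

D3: distance 461≤465, time 6.1≤12.0, tolls 20≤33, fuel 11≤93 — dominates D5.
D8: distance 234≤465, time 11.3≤12.0, tolls 21≤33, fuel 26≤93 — dominates D5.
Others (D1, D2, D4, D6, D7) are each worse than D5 on at least one objective.

D3, D8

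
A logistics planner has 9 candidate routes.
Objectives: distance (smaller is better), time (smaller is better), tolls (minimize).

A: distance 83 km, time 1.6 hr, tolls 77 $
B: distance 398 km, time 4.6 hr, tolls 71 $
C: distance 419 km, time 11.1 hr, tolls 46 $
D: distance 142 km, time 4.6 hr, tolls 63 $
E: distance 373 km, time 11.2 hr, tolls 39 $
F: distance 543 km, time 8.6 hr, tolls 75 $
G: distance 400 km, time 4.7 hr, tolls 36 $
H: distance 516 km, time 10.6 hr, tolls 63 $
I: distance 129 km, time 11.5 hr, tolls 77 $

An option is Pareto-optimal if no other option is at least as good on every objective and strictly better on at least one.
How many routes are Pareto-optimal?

4

A: not dominated (best distance).
B: dominated by D (distance 142≤398, time 4.6≤4.6, tolls 63≤71).
C: dominated by G (distance 400≤419, time 4.7≤11.1, tolls 36≤46).
D: not dominated.
E: not dominated.
F: dominated by B (distance 398≤543, time 4.6≤8.6, tolls 71≤75).
G: not dominated (best tolls).
H: dominated by D (distance 142≤516, time 4.6≤10.6, tolls 63≤63).
I: dominated by A (distance 83≤129, time 1.6≤11.5, tolls 77≤77).
Pareto-optimal: A, D, E, G → 4.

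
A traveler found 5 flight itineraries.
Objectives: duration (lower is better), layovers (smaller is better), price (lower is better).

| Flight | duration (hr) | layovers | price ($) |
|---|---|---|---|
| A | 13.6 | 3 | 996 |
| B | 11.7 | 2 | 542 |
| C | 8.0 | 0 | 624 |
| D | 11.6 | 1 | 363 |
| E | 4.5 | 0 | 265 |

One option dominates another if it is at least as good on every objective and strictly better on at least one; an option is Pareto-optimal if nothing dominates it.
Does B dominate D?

No

B vs D: B is worse on duration (11.7 vs 11.6), so it does not dominate D.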